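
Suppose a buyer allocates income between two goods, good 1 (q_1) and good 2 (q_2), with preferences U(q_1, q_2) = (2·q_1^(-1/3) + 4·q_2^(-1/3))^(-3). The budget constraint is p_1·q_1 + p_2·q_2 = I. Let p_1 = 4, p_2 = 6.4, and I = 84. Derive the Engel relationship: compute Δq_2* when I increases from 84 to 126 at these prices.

Δq_2* = 4.2929

From the CES first-order condition, (1/2)·(q_2/q_1)^(4/3) = p_1/p_2.
Hence q_2/q_1 = (2·p_1/p_2)^(1/(4/3)), i.e. raised to the 0.75 power.
With the ratio pinned down, the budget gives q_1* = I/(p_1 + p_2·(q_2/q_1)) and q_2* = (q_2/q_1)·q_1*.
Numerically q_2/q_1 = 1.182177, so q_1* = 84/(4 + 6.4·1.182177) = 7.2627 and q_2* = 1.182177·7.2627 = 8.5858.
At I' = 126: q_2* = 12.8787. Change: 12.8787 − 8.5858 = 4.2929.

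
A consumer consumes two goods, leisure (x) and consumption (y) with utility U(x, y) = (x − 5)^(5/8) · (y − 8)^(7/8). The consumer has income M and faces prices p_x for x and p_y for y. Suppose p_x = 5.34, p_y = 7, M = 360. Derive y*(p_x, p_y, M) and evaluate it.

Let x' = x−5, y' = y−8. MRS = (5/7)·y'/x' = p_x/p_y.
After buying the subsistence bundle (5, 8), a share 5/12 of the remaining income goes to x: x* = 5 + 5/12·(M − 5p_x − 8p_y)/p_x.
Discretionary income = 360 − 5·5.34 − 8·7 = 277.3; y* = 8 + 7/12·277.3/7 = 31.1083.

y* = 31.1083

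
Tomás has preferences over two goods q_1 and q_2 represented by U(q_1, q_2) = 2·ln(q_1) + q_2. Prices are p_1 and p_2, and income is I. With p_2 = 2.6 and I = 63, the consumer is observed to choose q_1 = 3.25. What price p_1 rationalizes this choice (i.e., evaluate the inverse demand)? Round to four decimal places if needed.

MU_q_1 = 2/q_1, MU_q_2 = 1. Tangency: 2/q_1 = p_1/p_2.
So q_1*(p_1,p_2) = 2·p_2/p_1, independent of income; and q_2* = (I − 2·p_2)/p_2.
Set q_1* = 3.25 in the demand function and solve for p_1: p_1 = 1.6.

p_1 = 1.6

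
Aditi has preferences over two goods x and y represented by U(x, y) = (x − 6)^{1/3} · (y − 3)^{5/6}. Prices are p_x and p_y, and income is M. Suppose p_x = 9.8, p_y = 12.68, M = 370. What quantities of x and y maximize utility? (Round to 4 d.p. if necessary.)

x* = 13.9638, y* = 18.3876

MRS = (2/5)·(y−3)/(x−6). Tangency with p_x/p_y gives y−3 = (5/2)·(p_x/p_y)·(x−6).
Substituting into the budget: x* = 6 + 2/7·(M − 6·p_x − 3·p_y)/p_x, and y* = 3 + 5/7·(…)/p_y.
Discretionary income = 370 − 6·9.8 − 3·12.68 = 273.16; x* = 6 + 2/7·273.16/9.8 = 13.9638; y* = 3 + 5/7·273.16/12.68 = 18.3876.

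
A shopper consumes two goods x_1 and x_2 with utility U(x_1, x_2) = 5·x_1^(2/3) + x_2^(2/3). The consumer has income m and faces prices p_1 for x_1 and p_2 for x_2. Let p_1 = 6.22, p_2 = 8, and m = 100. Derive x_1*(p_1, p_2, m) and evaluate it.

x_1* = 15.9998

MRS = MU_x_1/MU_x_2 = 5·(x_2/x_1)^(1/3). Set equal to p_1/p_2.
Solve for the ratio: x_2/x_1 = [(1/5)·p_1/p_2]^(3).
With the ratio pinned down, the budget gives x_1* = m/(p_1 + p_2·(x_2/x_1)) and x_2* = (x_2/x_1)·x_1*.
Numerically x_2/x_1 = 0.00376, so x_1* = 100/(6.22 + 8·0.00376) = 15.9998.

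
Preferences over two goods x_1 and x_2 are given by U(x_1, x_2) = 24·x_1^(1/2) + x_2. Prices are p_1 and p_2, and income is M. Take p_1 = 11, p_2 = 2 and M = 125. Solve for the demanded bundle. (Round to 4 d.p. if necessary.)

MU_x_1 = 12/√x_1, MU_x_2 = 1. Tangency: 12/√x_1 = p_1/p_2.
Thus x_1* = (12·p_2/p_1)² — independent of M — with the rest of income spent on x_2.
Plugging in: x_1* = (12·2/11)² = 4.7603, x_2* = 36.3182.

x_1* = 4.7603, x_2* = 36.3182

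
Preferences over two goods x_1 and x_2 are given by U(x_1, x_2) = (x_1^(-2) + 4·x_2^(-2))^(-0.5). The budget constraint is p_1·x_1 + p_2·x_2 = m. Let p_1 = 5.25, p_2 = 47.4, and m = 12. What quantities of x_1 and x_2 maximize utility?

x_1* = 0.29, x_2* = 0.221

MRS = MU_x_1/MU_x_2 = (1/4)·(x_2/x_1)^(3). Set equal to p_1/p_2.
Solve for the ratio: x_2/x_1 = [4·p_1/p_2]^(1/3).
Substitute x_2 = (x_2/x_1)·x_1 into the budget: x_1* = m/(p_1 + p_2·(x_2/x_1)).
Numerically x_2/x_1 = 0.762337, so x_1* = 12/(5.25 + 47.4·0.762337) = 0.29 and x_2* = 0.762337·0.29 = 0.221.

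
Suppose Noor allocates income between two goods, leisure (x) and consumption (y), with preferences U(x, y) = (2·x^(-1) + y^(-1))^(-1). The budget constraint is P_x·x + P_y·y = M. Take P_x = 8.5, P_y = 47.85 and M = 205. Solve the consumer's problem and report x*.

Numerically y/x = 0.298026, so x* = 205/(8.5 + 47.85·0.298026) = 9.0068.

x* = 9.0068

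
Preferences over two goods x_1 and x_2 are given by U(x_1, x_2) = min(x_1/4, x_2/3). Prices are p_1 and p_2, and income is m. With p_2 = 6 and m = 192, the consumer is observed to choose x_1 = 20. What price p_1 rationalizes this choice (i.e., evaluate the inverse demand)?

p_1 = 5.1

Leontief preferences: the optimum is at the kink where x_1/4 = x_2/3, i.e. x_2 = (3/4)·x_1.
Budget: p_1·x_1 + p_2·(3/4)·x_1 = m, so (4·p_1 + 3·p_2)·x_1 = 4·m.
Demand: x_1*(p_1,p_2,m) = 4·m/(4·p_1 + 3·p_2), x_2* = 3·m/(4·p_1 + 3·p_2).
Set x_1* = 20 in the demand function and solve for p_1: p_1 = 5.1.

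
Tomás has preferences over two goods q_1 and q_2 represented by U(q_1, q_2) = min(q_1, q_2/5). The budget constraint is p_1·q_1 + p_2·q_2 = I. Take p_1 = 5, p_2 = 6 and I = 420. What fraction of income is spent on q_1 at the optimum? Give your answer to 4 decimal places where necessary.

share on q_1 = 0.1429

With perfect complements, no substitution: consume in ratio q_1:q_2 = 1:5.
Budget: p_1·q_1 + p_2·5·q_1 = I, so (p_1 + 5·p_2)·q_1 = I.
Demand: q_1*(p_1,p_2,I) = I/(p_1 + 5·p_2), q_2* = 5·I/(p_1 + 5·p_2).
Here 5 + 5·6 = 35, giving q_1* = 12 and q_2* = 60.
Expenditure on q_1: 5·12 = 60; share = 0.1429.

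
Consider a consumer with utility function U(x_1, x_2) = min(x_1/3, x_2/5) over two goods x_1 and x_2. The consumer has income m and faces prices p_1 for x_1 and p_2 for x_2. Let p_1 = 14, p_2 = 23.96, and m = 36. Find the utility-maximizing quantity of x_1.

Leontief preferences: the optimum is at the kink where x_1/3 = x_2/5, i.e. x_2 = (5/3)·x_1.
Budget: p_1·x_1 + p_2·(5/3)·x_1 = m, so (3·p_1 + 5·p_2)·x_1 = 3·m.
Demand: x_1*(p_1,p_2,m) = 3·m/(3·p_1 + 5·p_2), x_2* = 5·m/(3·p_1 + 5·p_2).
Here 3·14 + 5·23.96 = 161.8, giving x_1* = 0.6675.

x_1* = 0.6675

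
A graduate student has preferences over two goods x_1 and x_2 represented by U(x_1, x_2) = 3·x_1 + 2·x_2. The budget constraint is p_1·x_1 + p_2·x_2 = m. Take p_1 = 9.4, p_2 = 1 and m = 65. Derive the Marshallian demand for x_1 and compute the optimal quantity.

x_1* = 0

Linear utility — the consumer picks whichever good has higher MU/price: 3/9.4 = 0.3191 vs 2/1 = 2.
x_2 gives more utility per dollar, so spend all income on x_2: x_2* = m/p_2, x_1* = 0.
Numerically: x_1* = 0, x_2* = 65.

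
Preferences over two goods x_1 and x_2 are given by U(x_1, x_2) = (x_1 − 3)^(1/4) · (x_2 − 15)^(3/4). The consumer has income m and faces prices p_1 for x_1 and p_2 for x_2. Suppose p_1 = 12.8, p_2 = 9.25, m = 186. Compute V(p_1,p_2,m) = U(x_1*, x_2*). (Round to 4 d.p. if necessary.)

V = 0.5027

Let x_1' = x_1−3, x_2' = x_2−15. MRS = (1/3)·x_2'/x_1' = p_1/p_2.
After buying the subsistence bundle (3, 15), a share 0.25 of the remaining income goes to x_1: x_1* = 3 + 0.25·(m − 3p_1 − 15p_2)/p_1.
Discretionary income = 186 − 3·12.8 − 15·9.25 = 8.85; x_1* = 3 + 0.25·8.85/12.8 = 3.1729; x_2* = 15 + 0.75·8.85/9.25 = 15.7176.
Utility at the optimum: U(3.1729, 15.7176) = 0.5027.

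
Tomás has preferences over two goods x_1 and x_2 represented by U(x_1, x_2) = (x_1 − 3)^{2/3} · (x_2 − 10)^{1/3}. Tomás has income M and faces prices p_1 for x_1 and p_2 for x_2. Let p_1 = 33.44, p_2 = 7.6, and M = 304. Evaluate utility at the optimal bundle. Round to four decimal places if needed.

V = 3.3106

MRS = 2·(x_2−10)/(x_1−3). Tangency with p_1/p_2 gives x_2−10 = (1/2)·(p_1/p_2)·(x_1−3).
Substituting into the budget: x_1* = 3 + 2/3·(M − 3·p_1 − 10·p_2)/p_1, and x_2* = 10 + 1/3·(…)/p_2.
Discretionary income = 304 − 3·33.44 − 10·7.6 = 127.68; x_1* = 3 + 2/3·127.68/33.44 = 5.5455; x_2* = 10 + 1/3·127.68/7.6 = 15.6.
Utility at the optimum: U(5.5455, 15.6) = 3.3106.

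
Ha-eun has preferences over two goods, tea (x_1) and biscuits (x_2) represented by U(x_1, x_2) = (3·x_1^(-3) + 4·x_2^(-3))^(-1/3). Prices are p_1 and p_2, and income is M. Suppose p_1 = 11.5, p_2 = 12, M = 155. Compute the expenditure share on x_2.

MU_x_1 ∝ 3·x_1^(-4), MU_x_2 ∝ 4·x_2^(-4), so MRS = (3/4)·(x_2/x_1)^(4) = p_1/p_2.
Hence x_2/x_1 = ((4/3)·p_1/p_2)^(1/(4)), i.e. raised to the 0.25 power.
With the ratio pinned down, the budget gives x_1* = M/(p_1 + p_2·(x_2/x_1)) and x_2* = (x_2/x_1)·x_1*.
Numerically x_2/x_1 = 1.063197, so x_1* = 155/(11.5 + 12·1.063197) = 6.3895 and x_2* = 1.063197·6.3895 = 6.7933.
Expenditure on x_2: 12·6.7933 = 81.5202; share = 0.5259.

share on x_2 = 0.5259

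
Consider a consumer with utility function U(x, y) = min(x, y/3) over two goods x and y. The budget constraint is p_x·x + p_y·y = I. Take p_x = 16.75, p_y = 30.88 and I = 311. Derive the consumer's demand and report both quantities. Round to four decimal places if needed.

x* = 2.843, y* = 8.5291

Leontief preferences: the optimum is at the kink where x/1 = y/3, i.e. y = 3·x.
Budget: p_x·x + p_y·3·x = I, so (p_x + 3·p_y)·x = I.
Demand: x*(p_x,p_y,I) = I/(p_x + 3·p_y), y* = 3·I/(p_x + 3·p_y).
Here 16.75 + 3·30.88 = 109.39, giving x* = 2.843 and y* = 8.5291.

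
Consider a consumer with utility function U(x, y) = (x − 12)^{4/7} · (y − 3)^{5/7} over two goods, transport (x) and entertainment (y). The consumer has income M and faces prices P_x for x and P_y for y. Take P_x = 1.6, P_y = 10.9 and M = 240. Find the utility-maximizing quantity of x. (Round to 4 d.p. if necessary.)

x* = 64.25

Let x' = x−12, y' = y−3. MRS = (4/5)·y'/x' = P_x/P_y.
Substituting into the budget: x* = 12 + 4/9·(M − 12·P_x − 3·P_y)/P_x, and y* = 3 + 5/9·(…)/P_y.
Discretionary income = 240 − 12·1.6 − 3·10.9 = 188.1; x* = 12 + 4/9·188.1/1.6 = 64.25.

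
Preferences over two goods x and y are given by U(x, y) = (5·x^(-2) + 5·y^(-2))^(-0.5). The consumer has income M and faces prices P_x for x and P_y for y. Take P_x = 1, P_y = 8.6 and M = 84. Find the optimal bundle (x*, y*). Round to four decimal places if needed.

x* = 16.1614, y* = 7.8882

Substitute y = (y/x)·x into the budget: x* = M/(P_x + P_y·(y/x)).
Numerically y/x = 0.488091, so x* = 84/(1 + 8.6·0.488091) = 16.1614 and y* = 0.488091·16.1614 = 7.8882.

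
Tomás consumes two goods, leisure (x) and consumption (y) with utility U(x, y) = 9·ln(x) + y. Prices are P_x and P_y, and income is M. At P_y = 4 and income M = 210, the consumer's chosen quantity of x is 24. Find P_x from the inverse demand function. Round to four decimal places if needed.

P_x = 1.5

Set MRS = P_x/P_y: (9/x)/1 = P_x/P_y.
So x*(P_x,P_y) = 9·P_y/P_x, independent of income; and y* = (M − 9·P_y)/P_y.
Set x* = 24 in the demand function and solve for P_x: P_x = 1.5.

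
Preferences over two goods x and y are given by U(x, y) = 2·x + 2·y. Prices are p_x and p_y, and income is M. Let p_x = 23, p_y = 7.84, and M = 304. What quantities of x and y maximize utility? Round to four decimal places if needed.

x* = 0, y* = 38.7755

y gives more utility per dollar, so spend all income on y: y* = M/p_y, x* = 0.
Numerically: x* = 0, y* = 38.7755.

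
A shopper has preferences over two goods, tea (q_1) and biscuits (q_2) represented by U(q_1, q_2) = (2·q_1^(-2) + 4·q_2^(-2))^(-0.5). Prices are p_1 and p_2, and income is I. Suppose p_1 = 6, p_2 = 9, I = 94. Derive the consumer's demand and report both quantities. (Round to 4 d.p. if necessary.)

MRS = MU_q_1/MU_q_2 = (1/2)·(q_2/q_1)^(3). Set equal to p_1/p_2.
Hence q_2/q_1 = (2·p_1/p_2)^(1/(3)), i.e. raised to the 1/3 power.
Substitute q_2 = (q_2/q_1)·q_1 into the budget: q_1* = I/(p_1 + p_2·(q_2/q_1)).
Numerically q_2/q_1 = 1.100642, so q_1* = 94/(6 + 9·1.100642) = 5.9098 and q_2* = 1.100642·5.9098 = 6.5046.

q_1* = 5.9098, q_2* = 6.5046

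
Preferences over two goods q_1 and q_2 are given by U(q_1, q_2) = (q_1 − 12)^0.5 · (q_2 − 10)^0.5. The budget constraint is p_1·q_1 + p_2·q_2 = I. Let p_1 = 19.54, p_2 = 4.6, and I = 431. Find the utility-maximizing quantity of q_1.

MRS = (q_2−10)/(q_1−12). Tangency with p_1/p_2 gives q_2−10 = (p_1/p_2)·(q_1−12).
After buying the subsistence bundle (12, 10), a share 0.5 of the remaining income goes to q_1: q_1* = 12 + 0.5·(I − 12p_1 − 10p_2)/p_1.
Discretionary income = 431 − 12·19.54 − 10·4.6 = 150.52; q_1* = 12 + 0.5·150.52/19.54 = 15.8516.

q_1* = 15.8516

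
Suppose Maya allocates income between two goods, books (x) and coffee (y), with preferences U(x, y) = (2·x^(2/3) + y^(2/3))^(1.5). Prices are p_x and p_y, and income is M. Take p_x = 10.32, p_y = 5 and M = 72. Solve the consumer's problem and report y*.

y* = 5.0037

MU_x ∝ 2·x^(-1/3), MU_y ∝ y^(-1/3), so MRS = 2·(y/x)^(1/3) = p_x/p_y.
Solve for the ratio: y/x = [(1/2)·p_x/p_y]^(3).
Substitute y = (y/x)·x into the budget: x* = M/(p_x + p_y·(y/x)).
Numerically y/x = 1.099105, so x* = 72/(10.32 + 5·1.099105) = 4.5525 and y* = 1.099105·4.5525 = 5.0037.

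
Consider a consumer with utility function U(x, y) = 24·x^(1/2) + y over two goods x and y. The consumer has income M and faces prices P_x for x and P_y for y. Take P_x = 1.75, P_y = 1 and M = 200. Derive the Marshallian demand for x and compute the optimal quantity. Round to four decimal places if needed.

x* = 47.0204

Utility is quasi-linear in y; the FOC for x is 12/√x = P_x/P_y.
Solve: √x = 12·P_y/P_x, so x*(P_x,P_y) = (12·P_y/P_x)², and y* = (M − P_x·x*)/P_y.
Plugging in: x* = (12·1/1.75)² = 47.0204.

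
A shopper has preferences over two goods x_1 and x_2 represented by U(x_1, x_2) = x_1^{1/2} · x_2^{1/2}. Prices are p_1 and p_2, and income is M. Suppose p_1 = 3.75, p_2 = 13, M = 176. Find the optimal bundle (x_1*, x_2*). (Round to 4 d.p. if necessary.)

Demand: x_1*(p_1,p_2,M) = 0.5·M/p_1 and x_2* = 0.5·M/p_2.
At p_1=3.75, p_2=13, M=176: x_1* = 0.5·176/3.75 = 23.4667, x_2* = 6.7692.

x_1* = 23.4667, x_2* = 6.7692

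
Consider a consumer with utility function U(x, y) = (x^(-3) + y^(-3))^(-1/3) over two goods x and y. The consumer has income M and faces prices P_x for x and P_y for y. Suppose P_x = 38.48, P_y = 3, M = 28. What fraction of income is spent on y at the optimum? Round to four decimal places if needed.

share on y = 0.1286

MU_x ∝ x^(-4), MU_y ∝ y^(-4), so MRS = (y/x)^(4) = P_x/P_y.
Hence y/x = (P_x/P_y)^(1/(4)), i.e. raised to the 0.25 power.
Substitute y = (y/x)·x into the budget: x* = M/(P_x + P_y·(y/x)).
Numerically y/x = 1.892468, so x* = 28/(38.48 + 3·1.892468) = 0.6341 and y* = 1.892468·0.6341 = 1.2.
Expenditure on y: 3·1.2 = 3.6; share = 0.1286.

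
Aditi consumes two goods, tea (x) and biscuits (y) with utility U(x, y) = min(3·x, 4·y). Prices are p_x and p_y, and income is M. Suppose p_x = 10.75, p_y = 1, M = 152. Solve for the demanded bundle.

x* = 13.2174, y* = 9.913

Demand: x*(p_x,p_y,M) = 4·M/(4·p_x + 3·p_y), y* = 3·M/(4·p_x + 3·p_y).
Here 4·10.75 + 3·1 = 46, giving x* = 13.2174 and y* = 9.913.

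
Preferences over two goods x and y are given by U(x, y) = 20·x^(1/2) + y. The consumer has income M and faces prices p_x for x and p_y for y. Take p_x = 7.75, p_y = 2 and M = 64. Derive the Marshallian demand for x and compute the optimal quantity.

x* = 6.6597

Plugging in: x* = (10·2/7.75)² = 6.6597.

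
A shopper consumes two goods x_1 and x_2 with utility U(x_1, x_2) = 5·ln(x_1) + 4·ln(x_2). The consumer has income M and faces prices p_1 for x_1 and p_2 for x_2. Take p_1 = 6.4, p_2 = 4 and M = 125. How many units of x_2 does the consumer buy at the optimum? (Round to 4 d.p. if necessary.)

x_2* = 13.8889

The MRS is (5/4)·x_2/x_1. Set MRS = p_1/p_2.
Rearranging, p_2·x_2 = (4/5)·p_1·x_1. Substituting into the budget gives p_1·x_1·(1 + (4/5)) = M.
Demand: x_1*(p_1,p_2,M) = 5/9·M/p_1 and x_2* = 4/9·M/p_2.
At p_1=6.4, p_2=4, M=125: x_2* = 4/9·125/4 = 13.8889.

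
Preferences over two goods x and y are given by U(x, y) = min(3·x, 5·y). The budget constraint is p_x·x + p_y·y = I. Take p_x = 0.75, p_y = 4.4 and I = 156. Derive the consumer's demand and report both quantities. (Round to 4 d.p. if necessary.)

Leontief preferences: the optimum is at the kink where x/5 = y/3, i.e. y = (3/5)·x.
Budget: p_x·x + p_y·(3/5)·x = I, so (5·p_x + 3·p_y)·x = 5·I.
Demand: x*(p_x,p_y,I) = 5·I/(5·p_x + 3·p_y), y* = 3·I/(5·p_x + 3·p_y).
Here 5·0.75 + 3·4.4 = 16.95, giving x* = 46.0177 and y* = 27.6106.

x* = 46.0177, y* = 27.6106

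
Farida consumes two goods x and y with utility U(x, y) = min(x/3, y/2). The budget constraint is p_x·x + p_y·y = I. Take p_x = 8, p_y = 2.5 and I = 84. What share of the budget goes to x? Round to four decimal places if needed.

Demand: x*(p_x,p_y,I) = 3·I/(3·p_x + 2·p_y), y* = 2·I/(3·p_x + 2·p_y).
Here 3·8 + 2·2.5 = 29, giving x* = 8.6897 and y* = 5.7931.
Expenditure on x: 8·8.6897 = 69.5172; share = 0.8276.

share on x = 0.8276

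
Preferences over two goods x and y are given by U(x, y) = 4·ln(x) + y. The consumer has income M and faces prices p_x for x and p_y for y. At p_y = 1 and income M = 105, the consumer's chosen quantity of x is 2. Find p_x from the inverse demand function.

Set MRS = p_x/p_y: (4/x)/1 = p_x/p_y.
So x*(p_x,p_y) = 4·p_y/p_x, independent of income; and y* = (M − 4·p_y)/p_y.
Set x* = 2 in the demand function and solve for p_x: p_x = 2.

p_x = 2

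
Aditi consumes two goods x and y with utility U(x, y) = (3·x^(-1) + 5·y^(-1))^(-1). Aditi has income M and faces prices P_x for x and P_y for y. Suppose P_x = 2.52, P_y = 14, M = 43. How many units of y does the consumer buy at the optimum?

y* = 2.3117

MU_x ∝ 3·x^(-2), MU_y ∝ 5·y^(-2), so MRS = (3/5)·(y/x)^(2) = P_x/P_y.
Solve for the ratio: y/x = [(5/3)·P_x/P_y]^(0.5).
With the ratio pinned down, the budget gives x* = M/(P_x + P_y·(y/x)) and y* = (y/x)·x*.
Numerically y/x = 0.547723, so x* = 43/(2.52 + 14·0.547723) = 4.2206 and y* = 0.547723·4.2206 = 2.3117.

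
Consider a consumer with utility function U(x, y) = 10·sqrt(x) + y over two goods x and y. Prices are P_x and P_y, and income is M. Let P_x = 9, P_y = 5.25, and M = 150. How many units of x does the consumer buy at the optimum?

Set MRS = P_x/P_y: 5·x^(−1/2) = P_x/P_y.
Thus x* = (5·P_y/P_x)² — independent of M — with the rest of income spent on y.
Plugging in: x* = (5·5.25/9)² = 8.5069.

x* = 8.5069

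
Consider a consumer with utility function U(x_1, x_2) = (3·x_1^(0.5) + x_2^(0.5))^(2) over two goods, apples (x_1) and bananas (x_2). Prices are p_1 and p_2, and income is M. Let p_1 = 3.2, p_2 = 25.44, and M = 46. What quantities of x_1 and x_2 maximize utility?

Substitute x_2 = (x_2/x_1)·x_1 into the budget: x_1* = M/(p_1 + p_2·(x_2/x_1)).
Numerically x_2/x_1 = 0.001758, so x_1* = 46/(3.2 + 25.44·0.001758) = 14.1769 and x_2* = 0.001758·14.1769 = 0.0249.

x_1* = 14.1769, x_2* = 0.0249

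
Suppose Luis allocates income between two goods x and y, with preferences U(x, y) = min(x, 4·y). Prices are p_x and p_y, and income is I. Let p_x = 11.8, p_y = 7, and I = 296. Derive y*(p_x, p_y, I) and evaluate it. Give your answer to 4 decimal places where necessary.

y* = 5.4613

With perfect complements, no substitution: consume in ratio x:y = 4:1.
Budget: p_x·x + p_y·(1/4)·x = I, so (4·p_x + p_y)·x = 4·I.
Demand: x*(p_x,p_y,I) = 4·I/(4·p_x + p_y), y* = I/(4·p_x + p_y).
Here 4·11.8 + 7 = 54.2, giving y* = 5.4613.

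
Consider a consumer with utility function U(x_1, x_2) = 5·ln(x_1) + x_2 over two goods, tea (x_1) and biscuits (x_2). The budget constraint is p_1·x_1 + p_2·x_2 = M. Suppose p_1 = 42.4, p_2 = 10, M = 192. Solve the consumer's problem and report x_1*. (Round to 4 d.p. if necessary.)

MU_x_1 = 5/x_1, MU_x_2 = 1. Tangency: 5/x_1 = p_1/p_2.
So x_1*(p_1,p_2) = 5·p_2/p_1, independent of income; and x_2* = (M − 5·p_2)/p_2.
At the given prices: x_1* = 5·10/42.4 = 1.1792.

x_1* = 1.1792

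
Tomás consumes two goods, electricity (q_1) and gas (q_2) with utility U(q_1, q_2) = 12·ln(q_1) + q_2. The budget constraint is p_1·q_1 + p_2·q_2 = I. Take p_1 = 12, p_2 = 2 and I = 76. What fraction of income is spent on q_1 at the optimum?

MU_q_1 = 12/q_1, MU_q_2 = 1. Tangency: 12/q_1 = p_1/p_2.
So q_1*(p_1,p_2) = 12·p_2/p_1, independent of income; and q_2* = (I − 12·p_2)/p_2.
At the given prices: q_1* = 12·2/12 = 2, and q_2* = 26.
Expenditure on q_1: 12·2 = 24; share = 0.3158.

share on q_1 = 0.3158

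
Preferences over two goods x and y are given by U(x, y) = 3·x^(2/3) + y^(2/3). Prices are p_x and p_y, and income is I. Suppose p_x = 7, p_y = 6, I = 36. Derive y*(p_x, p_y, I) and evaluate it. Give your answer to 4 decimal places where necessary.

y* = 0.288

With the ratio pinned down, the budget gives x* = I/(p_x + p_y·(y/x)) and y* = (y/x)·x*.
Numerically y/x = 0.058813, so x* = 36/(7 + 6·0.058813) = 4.896 and y* = 0.058813·4.896 = 0.288.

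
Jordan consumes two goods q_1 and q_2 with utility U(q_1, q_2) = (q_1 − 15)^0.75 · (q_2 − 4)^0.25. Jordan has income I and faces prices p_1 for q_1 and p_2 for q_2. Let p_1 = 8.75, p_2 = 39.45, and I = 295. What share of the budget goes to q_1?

This is Cobb-Douglas in (q_1−15, q_2−4): tangency gives 0.75·p_2·(q_2−4) = 0.25·p_1·(q_1−15).
After buying the subsistence bundle (15, 4), a share 0.75 of the remaining income goes to q_1: q_1* = 15 + 0.75·(I − 15p_1 − 4p_2)/p_1.
Discretionary income = 295 − 15·8.75 − 4·39.45 = 5.95; q_1* = 15 + 0.75·5.95/8.75 = 15.51; q_2* = 4 + 0.25·5.95/39.45 = 4.0377.
Expenditure on q_1: 8.75·15.51 = 135.7125; share = 0.46.

share on q_1 = 0.46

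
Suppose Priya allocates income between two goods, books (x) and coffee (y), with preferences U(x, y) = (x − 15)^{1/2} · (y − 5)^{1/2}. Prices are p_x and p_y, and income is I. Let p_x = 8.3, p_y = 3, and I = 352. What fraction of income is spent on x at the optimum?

share on x = 0.6555

After buying the subsistence bundle (15, 5), a share 0.5 of the remaining income goes to x: x* = 15 + 0.5·(I − 15p_x − 5p_y)/p_x.
Discretionary income = 352 − 15·8.3 − 5·3 = 212.5; x* = 15 + 0.5·212.5/8.3 = 27.8012; y* = 5 + 0.5·212.5/3 = 40.4167.
Expenditure on x: 8.3·27.8012 = 230.75; share = 0.6555.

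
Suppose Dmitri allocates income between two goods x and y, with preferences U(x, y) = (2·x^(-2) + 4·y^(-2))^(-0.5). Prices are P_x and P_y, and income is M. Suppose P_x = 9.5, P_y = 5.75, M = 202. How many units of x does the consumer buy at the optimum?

x* = 11.1822

MRS = MU_x/MU_y = (1/2)·(y/x)^(3). Set equal to P_x/P_y.
Hence y/x = (2·P_x/P_y)^(1/(3)), i.e. raised to the 1/3 power.
With the ratio pinned down, the budget gives x* = M/(P_x + P_y·(y/x)) and y* = (y/x)·x*.
Numerically y/x = 1.489459, so x* = 202/(9.5 + 5.75·1.489459) = 11.1822.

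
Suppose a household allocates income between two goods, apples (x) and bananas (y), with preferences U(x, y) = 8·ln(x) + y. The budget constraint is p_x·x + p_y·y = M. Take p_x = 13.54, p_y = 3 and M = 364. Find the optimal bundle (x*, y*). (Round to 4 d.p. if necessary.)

MU_x = 8/x, MU_y = 1. Tangency: 8/x = p_x/p_y.
So x*(p_x,p_y) = 8·p_y/p_x, independent of income; and y* = (M − 8·p_y)/p_y.
At the given prices: x* = 8·3/13.54 = 1.7725, and y* = 113.3333.

x* = 1.7725, y* = 113.3333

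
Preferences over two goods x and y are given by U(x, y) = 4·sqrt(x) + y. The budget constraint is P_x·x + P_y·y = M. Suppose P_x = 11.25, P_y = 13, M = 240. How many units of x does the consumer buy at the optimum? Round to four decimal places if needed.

MU_x = 2/√x, MU_y = 1. Tangency: 2/√x = P_x/P_y.
Solve: √x = 2·P_y/P_x, so x*(P_x,P_y) = (2·P_y/P_x)², and y* = (M − P_x·x*)/P_y.
Plugging in: x* = (2·13/11.25)² = 5.3412.

x* = 5.3412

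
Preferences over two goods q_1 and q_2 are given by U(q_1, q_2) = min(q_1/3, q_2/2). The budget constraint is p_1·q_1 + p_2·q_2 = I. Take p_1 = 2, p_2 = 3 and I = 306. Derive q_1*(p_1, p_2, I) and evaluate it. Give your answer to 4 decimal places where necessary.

Here 3·2 + 2·3 = 12, giving q_1* = 76.5.

q_1* = 76.5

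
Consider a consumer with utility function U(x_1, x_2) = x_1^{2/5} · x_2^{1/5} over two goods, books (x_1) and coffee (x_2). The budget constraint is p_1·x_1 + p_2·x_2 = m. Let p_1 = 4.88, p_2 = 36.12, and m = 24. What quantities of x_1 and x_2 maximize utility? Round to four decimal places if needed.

x_1* = 3.2787, x_2* = 0.2215

Demand: x_1*(p_1,p_2,m) = 2/3·m/p_1 and x_2* = 1/3·m/p_2.
At p_1=4.88, p_2=36.12, m=24: x_1* = 2/3·24/4.88 = 3.2787, x_2* = 0.2215.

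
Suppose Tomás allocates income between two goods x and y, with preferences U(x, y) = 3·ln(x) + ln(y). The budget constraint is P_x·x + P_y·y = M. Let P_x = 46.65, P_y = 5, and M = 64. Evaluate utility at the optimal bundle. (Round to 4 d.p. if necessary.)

Tangency: MRS = 3·y/x = P_x/P_y.
Rearranging, P_y·y = (1/3)·P_x·x. Substituting into the budget gives P_x·x·(1 + (1/3)) = M.
Demand: x*(P_x,P_y,M) = 0.75·M/P_x and y* = 0.25·M/P_y.
At P_x=46.65, P_y=5, M=64: x* = 0.75·64/46.65 = 1.0289, y* = 3.2.
Utility at the optimum: U(1.0289, 3.2) = 1.2487.

V = 1.2487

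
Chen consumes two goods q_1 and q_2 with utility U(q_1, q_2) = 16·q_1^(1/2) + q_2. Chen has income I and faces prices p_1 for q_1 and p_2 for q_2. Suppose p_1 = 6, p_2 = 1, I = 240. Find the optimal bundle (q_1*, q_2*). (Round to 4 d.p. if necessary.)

q_1* = 1.7778, q_2* = 229.3333

Thus q_1* = (8·p_2/p_1)² — independent of I — with the rest of income spent on q_2.
Plugging in: q_1* = (8·1/6)² = 1.7778, q_2* = 229.3333.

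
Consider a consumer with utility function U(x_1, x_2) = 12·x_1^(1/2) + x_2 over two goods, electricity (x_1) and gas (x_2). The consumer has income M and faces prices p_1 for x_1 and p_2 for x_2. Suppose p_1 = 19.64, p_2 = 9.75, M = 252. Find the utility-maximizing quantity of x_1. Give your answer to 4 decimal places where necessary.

Utility is quasi-linear in x_2; the FOC for x_1 is 6/√x_1 = p_1/p_2.
Solve: √x_1 = 6·p_2/p_1, so x_1*(p_1,p_2) = (6·p_2/p_1)², and x_2* = (M − p_1·x_1*)/p_2.
Plugging in: x_1* = (6·9.75/19.64)² = 8.8721.

x_1* = 8.8721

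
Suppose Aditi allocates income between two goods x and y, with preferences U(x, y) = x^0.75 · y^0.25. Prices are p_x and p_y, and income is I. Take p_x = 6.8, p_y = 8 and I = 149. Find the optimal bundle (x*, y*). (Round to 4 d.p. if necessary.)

Tangency: MRS = 3·y/x = p_x/p_y.
So 0.75·p_y·y = 0.25·p_x·x; combined with the budget, a share 0.75 of income goes to x.
Demand: x*(p_x,p_y,I) = 0.75·I/p_x and y* = 0.25·I/p_y.
At p_x=6.8, p_y=8, I=149: x* = 0.75·149/6.8 = 16.4338, y* = 4.6562.

x* = 16.4338, y* = 4.6562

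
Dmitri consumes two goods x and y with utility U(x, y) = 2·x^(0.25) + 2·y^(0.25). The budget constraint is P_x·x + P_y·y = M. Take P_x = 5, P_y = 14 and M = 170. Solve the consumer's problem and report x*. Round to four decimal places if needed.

From the CES first-order condition, (y/x)^(0.75) = P_x/P_y.
Hence y/x = (P_x/P_y)^(1/(0.75)), i.e. raised to the 4/3 power.
Substitute y = (y/x)·x into the budget: x* = M/(P_x + P_y·(y/x)).
Numerically y/x = 0.25339, so x* = 170/(5 + 14·0.25339) = 19.889.

x* = 19.889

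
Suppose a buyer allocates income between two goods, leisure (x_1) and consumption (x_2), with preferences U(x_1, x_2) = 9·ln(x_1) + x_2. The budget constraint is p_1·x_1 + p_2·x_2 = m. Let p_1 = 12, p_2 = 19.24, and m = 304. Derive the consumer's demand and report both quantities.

x_1* = 14.43, x_2* = 6.8004

Set MRS = p_1/p_2: (9/x_1)/1 = p_1/p_2.
So x_1*(p_1,p_2) = 9·p_2/p_1, independent of income; and x_2* = (m − 9·p_2)/p_2.
At the given prices: x_1* = 9·19.24/12 = 14.43, and x_2* = 6.8004.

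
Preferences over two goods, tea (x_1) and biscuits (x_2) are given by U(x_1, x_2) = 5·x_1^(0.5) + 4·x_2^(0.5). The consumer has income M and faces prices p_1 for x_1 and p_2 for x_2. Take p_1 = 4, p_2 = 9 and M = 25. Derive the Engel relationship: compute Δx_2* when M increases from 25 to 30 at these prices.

MU_x_1 ∝ 5·x_1^(-0.5), MU_x_2 ∝ 4·x_2^(-0.5), so MRS = (5/4)·(x_2/x_1)^(0.5) = p_1/p_2.
Solve for the ratio: x_2/x_1 = [(4/5)·p_1/p_2]^(2).
Substitute x_2 = (x_2/x_1)·x_1 into the budget: x_1* = M/(p_1 + p_2·(x_2/x_1)).
Numerically x_2/x_1 = 0.12642, so x_1* = 25/(4 + 9·0.12642) = 4.8659 and x_2* = 0.12642·4.8659 = 0.6151.
At M' = 30: x_2* = 0.7382. Change: 0.7382 − 0.6151 = 0.123.

Δx_2* = 0.123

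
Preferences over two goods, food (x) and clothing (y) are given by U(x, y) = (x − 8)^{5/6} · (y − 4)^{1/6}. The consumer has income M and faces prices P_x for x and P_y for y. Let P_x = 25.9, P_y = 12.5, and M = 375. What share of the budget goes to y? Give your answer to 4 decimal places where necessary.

share on y = 0.1857

Let x' = x−8, y' = y−4. MRS = 5·y'/x' = P_x/P_y.
Substituting into the budget: x* = 8 + 5/6·(M − 8·P_x − 4·P_y)/P_x, and y* = 4 + 1/6·(…)/P_y.
Discretionary income = 375 − 8·25.9 − 4·12.5 = 117.8; x* = 8 + 5/6·117.8/25.9 = 11.7902; y* = 4 + 1/6·117.8/12.5 = 5.5707.
Expenditure on y: 12.5·5.5707 = 69.6333; share = 0.1857.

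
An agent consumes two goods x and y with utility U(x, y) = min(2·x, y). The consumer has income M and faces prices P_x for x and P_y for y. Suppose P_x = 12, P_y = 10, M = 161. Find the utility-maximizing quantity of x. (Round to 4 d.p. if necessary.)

x* = 5.0312

Leontief preferences: the optimum is at the kink where x/1 = y/2, i.e. y = 2·x.
Budget: P_x·x + P_y·2·x = M, so (P_x + 2·P_y)·x = M.
Demand: x*(P_x,P_y,M) = M/(P_x + 2·P_y), y* = 2·M/(P_x + 2·P_y).
Here 12 + 2·10 = 32, giving x* = 5.0312.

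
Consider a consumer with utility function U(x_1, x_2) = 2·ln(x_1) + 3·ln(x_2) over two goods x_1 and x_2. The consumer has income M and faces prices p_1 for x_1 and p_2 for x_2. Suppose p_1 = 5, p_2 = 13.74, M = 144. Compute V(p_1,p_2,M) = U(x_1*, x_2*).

V = 10.4042

MU_x_1/MU_x_2 = (2·x_2)/(3·x_1); tangency sets this equal to p_1/p_2.
So 2·p_2·x_2 = 3·p_1·x_1; combined with the budget, a share 0.4 of income goes to x_1.
Demand: x_1*(p_1,p_2,M) = 0.4·M/p_1 and x_2* = 0.6·M/p_2.
At p_1=5, p_2=13.74, M=144: x_1* = 0.4·144/5 = 11.52, x_2* = 6.2882.
Utility at the optimum: U(11.52, 6.2882) = 10.4042.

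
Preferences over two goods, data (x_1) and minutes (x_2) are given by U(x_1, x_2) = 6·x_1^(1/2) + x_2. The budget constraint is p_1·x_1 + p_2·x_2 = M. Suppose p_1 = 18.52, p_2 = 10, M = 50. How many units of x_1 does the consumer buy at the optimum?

x_1* = 2.624

MU_x_1 = 3/√x_1, MU_x_2 = 1. Tangency: 3/√x_1 = p_1/p_2.
Solve: √x_1 = 3·p_2/p_1, so x_1*(p_1,p_2) = (3·p_2/p_1)², and x_2* = (M − p_1·x_1*)/p_2.
Plugging in: x_1* = (3·10/18.52)² = 2.624.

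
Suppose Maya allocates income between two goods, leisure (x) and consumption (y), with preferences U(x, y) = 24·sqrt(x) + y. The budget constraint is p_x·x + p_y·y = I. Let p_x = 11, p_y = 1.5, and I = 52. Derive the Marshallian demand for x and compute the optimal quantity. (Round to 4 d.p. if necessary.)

Set MRS = p_x/p_y: 12·x^(−1/2) = p_x/p_y.
Solve: √x = 12·p_y/p_x, so x*(p_x,p_y) = (12·p_y/p_x)², and y* = (I − p_x·x*)/p_y.
Plugging in: x* = (12·1.5/11)² = 2.6777.

x* = 2.6777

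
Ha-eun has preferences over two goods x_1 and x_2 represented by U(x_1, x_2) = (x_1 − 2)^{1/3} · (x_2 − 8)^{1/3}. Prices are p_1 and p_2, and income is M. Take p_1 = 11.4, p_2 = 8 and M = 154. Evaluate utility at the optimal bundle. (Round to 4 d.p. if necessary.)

V = 2.3133

Discretionary income = 154 − 2·11.4 − 8·8 = 67.2; x_1* = 2 + 0.5·67.2/11.4 = 4.9474; x_2* = 8 + 0.5·67.2/8 = 12.2.
Utility at the optimum: U(4.9474, 12.2) = 2.3133.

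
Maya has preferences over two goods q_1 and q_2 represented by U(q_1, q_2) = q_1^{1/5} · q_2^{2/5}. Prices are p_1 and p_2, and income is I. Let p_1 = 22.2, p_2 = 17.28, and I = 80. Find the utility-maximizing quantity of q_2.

MU_q_1/MU_q_2 = (0.2·q_2)/(0.4·q_1); tangency sets this equal to p_1/p_2.
Rearranging, p_2·q_2 = 2·p_1·q_1. Substituting into the budget gives p_1·q_1·(1 + 2) = I.
Demand: q_1*(p_1,p_2,I) = 1/3·I/p_1 and q_2* = 2/3·I/p_2.
At p_1=22.2, p_2=17.28, I=80: q_2* = 2/3·80/17.28 = 3.0864.

q_2* = 3.0864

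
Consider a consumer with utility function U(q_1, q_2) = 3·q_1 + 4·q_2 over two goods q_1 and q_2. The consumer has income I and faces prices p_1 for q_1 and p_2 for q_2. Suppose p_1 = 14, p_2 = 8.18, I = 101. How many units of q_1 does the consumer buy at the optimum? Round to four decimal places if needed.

Linear utility — the consumer picks whichever good has higher MU/price: 3/14 = 0.2143 vs 4/8.18 = 0.489.
q_2 gives more utility per dollar, so spend all income on q_2: q_2* = I/p_2, q_1* = 0.
Numerically: q_1* = 0, q_2* = 12.3472.

q_1* = 0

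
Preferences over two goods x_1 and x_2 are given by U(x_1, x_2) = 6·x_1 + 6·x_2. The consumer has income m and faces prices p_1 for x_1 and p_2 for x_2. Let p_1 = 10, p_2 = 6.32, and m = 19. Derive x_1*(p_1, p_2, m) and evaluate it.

Perfect substitutes: compare marginal utility per dollar. 6/p_1 vs 6/p_2 → 0.6 vs 0.9494.
x_2 gives more utility per dollar, so spend all income on x_2: x_2* = m/p_2, x_1* = 0.
Numerically: x_1* = 0, x_2* = 3.0063.

x_1* = 0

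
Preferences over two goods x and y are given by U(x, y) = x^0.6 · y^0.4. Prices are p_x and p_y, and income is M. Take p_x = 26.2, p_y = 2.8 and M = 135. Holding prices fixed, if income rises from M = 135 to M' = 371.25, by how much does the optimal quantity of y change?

Δy* = 33.75

Tangency: MRS = (3/2)·y/x = p_x/p_y.
So 0.6·p_y·y = 0.4·p_x·x; combined with the budget, a share 0.6 of income goes to x.
Demand: x*(p_x,p_y,M) = 0.6·M/p_x and y* = 0.4·M/p_y.
At p_x=26.2, p_y=2.8, M=135: y* = 0.4·135/2.8 = 19.2857.
At M' = 371.25: y* = 53.0357. Change: 53.0357 − 19.2857 = 33.75.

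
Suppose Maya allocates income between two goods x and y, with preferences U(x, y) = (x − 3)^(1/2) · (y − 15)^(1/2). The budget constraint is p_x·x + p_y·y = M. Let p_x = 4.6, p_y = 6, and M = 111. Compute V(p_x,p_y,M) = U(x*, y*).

V = 0.6852

This is Cobb-Douglas in (x−3, y−15): tangency gives 0.5·p_y·(y−15) = 0.5·p_x·(x−3).
Substituting into the budget: x* = 3 + 0.5·(M − 3·p_x − 15·p_y)/p_x, and y* = 15 + 0.5·(…)/p_y.
Discretionary income = 111 − 3·4.6 − 15·6 = 7.2; x* = 3 + 0.5·7.2/4.6 = 3.7826; y* = 15 + 0.5·7.2/6 = 15.6.
Utility at the optimum: U(3.7826, 15.6) = 0.6852.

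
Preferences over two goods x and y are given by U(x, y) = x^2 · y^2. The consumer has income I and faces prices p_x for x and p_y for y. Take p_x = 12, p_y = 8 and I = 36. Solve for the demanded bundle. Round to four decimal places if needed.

The MRS is y/x. Set MRS = p_x/p_y.
Rearranging, p_y·y = p_x·x. Substituting into the budget gives p_x·x·(1 + 1) = I.
Demand: x*(p_x,p_y,I) = 0.5·I/p_x and y* = 0.5·I/p_y.
At p_x=12, p_y=8, I=36: x* = 0.5·36/12 = 1.5, y* = 2.25.

x* = 1.5, y* = 2.25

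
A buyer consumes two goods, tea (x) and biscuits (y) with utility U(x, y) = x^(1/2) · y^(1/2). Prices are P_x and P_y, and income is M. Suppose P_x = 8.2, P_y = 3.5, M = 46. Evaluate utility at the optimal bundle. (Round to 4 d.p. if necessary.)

V = 4.2933

The MRS is y/x. Set MRS = P_x/P_y.
So 0.5·P_y·y = 0.5·P_x·x; combined with the budget, a share 0.5 of income goes to x.
Demand: x*(P_x,P_y,M) = 0.5·M/P_x and y* = 0.5·M/P_y.
At P_x=8.2, P_y=3.5, M=46: x* = 0.5·46/8.2 = 2.8049, y* = 6.5714.
Utility at the optimum: U(2.8049, 6.5714) = 4.2933.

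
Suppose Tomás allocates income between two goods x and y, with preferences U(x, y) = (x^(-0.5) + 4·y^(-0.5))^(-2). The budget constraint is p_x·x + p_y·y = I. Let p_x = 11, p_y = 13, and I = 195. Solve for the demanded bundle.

Substitute y = (y/x)·x into the budget: x* = I/(p_x + p_y·(y/x)).
Numerically y/x = 2.254271, so x* = 195/(11 + 13·2.254271) = 4.838 and y* = 2.254271·4.838 = 10.9063.

x* = 4.838, y* = 10.9063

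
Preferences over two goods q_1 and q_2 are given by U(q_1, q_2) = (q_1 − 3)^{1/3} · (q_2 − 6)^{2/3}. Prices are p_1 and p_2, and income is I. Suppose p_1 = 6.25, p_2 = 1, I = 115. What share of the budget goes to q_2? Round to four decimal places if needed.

share on q_2 = 0.5754

MRS = (1/2)·(q_2−6)/(q_1−3). Tangency with p_1/p_2 gives q_2−6 = 2·(p_1/p_2)·(q_1−3).
After buying the subsistence bundle (3, 6), a share 1/3 of the remaining income goes to q_1: q_1* = 3 + 1/3·(I − 3p_1 − 6p_2)/p_1.
Discretionary income = 115 − 3·6.25 − 6·1 = 90.25; q_1* = 3 + 1/3·90.25/6.25 = 7.8133; q_2* = 6 + 2/3·90.25/1 = 66.1667.
Expenditure on q_2: 1·66.1667 = 66.1667; share = 0.5754.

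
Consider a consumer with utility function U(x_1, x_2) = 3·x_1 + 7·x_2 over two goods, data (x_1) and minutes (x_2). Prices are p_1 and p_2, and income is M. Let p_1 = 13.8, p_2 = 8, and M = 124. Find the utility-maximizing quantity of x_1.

x_1* = 0

Numerically: x_1* = 0, x_2* = 15.5.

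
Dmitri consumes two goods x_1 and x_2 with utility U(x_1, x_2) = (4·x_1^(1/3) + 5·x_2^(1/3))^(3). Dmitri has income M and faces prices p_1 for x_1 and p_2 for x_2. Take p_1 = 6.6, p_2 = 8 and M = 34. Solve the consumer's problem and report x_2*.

MRS = MU_x_1/MU_x_2 = (4/5)·(x_2/x_1)^(2/3). Set equal to p_1/p_2.
Solve for the ratio: x_2/x_1 = [(5/4)·p_1/p_2]^(1.5).
Substitute x_2 = (x_2/x_1)·x_1 into the budget: x_1* = M/(p_1 + p_2·(x_2/x_1)).
Numerically x_2/x_1 = 1.047239, so x_1* = 34/(6.6 + 8·1.047239) = 2.27 and x_2* = 1.047239·2.27 = 2.3772.

x_2* = 2.3772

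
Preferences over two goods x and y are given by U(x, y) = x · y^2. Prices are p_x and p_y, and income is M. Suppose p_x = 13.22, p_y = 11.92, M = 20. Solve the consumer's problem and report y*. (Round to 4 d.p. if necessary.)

y* = 1.1186

The MRS is (1/2)·y/x. Set MRS = p_x/p_y.
Rearranging, p_y·y = 2·p_x·x. Substituting into the budget gives p_x·x·(1 + 2) = M.
Demand: x*(p_x,p_y,M) = 1/3·M/p_x and y* = 2/3·M/p_y.
At p_x=13.22, p_y=11.92, M=20: y* = 2/3·20/11.92 = 1.1186.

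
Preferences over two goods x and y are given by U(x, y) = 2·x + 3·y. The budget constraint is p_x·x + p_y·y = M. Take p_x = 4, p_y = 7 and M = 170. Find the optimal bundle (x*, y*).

x* = 42.5, y* = 0

Linear utility — the consumer picks whichever good has higher MU/price: 2/4 = 0.5 vs 3/7 = 0.4286.
x gives more utility per dollar, so spend all income on x: x* = M/p_x, y* = 0.
Numerically: x* = 42.5, y* = 0.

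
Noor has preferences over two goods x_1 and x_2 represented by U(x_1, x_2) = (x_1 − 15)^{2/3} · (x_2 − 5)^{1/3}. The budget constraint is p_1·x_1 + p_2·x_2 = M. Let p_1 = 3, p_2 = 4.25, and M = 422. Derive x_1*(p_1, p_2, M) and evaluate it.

x_1* = 94.0556

Discretionary income = 422 − 15·3 − 5·4.25 = 355.75; x_1* = 15 + 2/3·355.75/3 = 94.0556.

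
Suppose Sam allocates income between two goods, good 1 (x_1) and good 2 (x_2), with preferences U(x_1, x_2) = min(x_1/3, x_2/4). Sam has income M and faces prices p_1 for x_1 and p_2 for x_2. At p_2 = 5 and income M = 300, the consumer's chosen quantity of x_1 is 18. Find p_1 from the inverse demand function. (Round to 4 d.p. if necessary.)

Leontief preferences: the optimum is at the kink where x_1/3 = x_2/4, i.e. x_2 = (4/3)·x_1.
Budget: p_1·x_1 + p_2·(4/3)·x_1 = M, so (3·p_1 + 4·p_2)·x_1 = 3·M.
Demand: x_1*(p_1,p_2,M) = 3·M/(3·p_1 + 4·p_2), x_2* = 4·M/(3·p_1 + 4·p_2).
Set x_1* = 18 in the demand function and solve for p_1: p_1 = 10.

p_1 = 10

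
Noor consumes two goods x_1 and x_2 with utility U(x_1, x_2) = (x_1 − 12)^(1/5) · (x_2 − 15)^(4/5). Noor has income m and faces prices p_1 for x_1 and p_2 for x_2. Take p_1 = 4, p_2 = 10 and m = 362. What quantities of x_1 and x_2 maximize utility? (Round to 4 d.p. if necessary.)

x_1* = 20.2, x_2* = 28.12

MRS = (1/4)·(x_2−15)/(x_1−12). Tangency with p_1/p_2 gives x_2−15 = 4·(p_1/p_2)·(x_1−12).
Substituting into the budget: x_1* = 12 + 0.2·(m − 12·p_1 − 15·p_2)/p_1, and x_2* = 15 + 0.8·(…)/p_2.
Discretionary income = 362 − 12·4 − 15·10 = 164; x_1* = 12 + 0.2·164/4 = 20.2; x_2* = 15 + 0.8·164/10 = 28.12.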